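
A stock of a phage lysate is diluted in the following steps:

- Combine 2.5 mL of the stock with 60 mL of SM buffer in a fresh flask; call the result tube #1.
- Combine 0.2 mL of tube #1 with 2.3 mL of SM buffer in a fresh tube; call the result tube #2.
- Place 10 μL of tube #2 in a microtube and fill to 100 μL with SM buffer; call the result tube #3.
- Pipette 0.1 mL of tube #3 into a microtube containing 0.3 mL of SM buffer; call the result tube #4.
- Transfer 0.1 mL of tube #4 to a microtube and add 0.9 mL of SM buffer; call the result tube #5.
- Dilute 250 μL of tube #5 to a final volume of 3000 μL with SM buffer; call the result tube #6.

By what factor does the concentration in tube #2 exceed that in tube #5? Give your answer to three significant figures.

Step 1: 2.5 mL + 60 mL = 62.5 mL total → factor 62.5/2.5 = 25
Step 2: 0.2 mL + 2.3 mL = 2.5 mL total → factor 2.5/0.2 = 12.5
Step 3: 10 μL brought to 100 μL → factor 100/10 = 10
Step 4: 0.1 mL + 0.3 mL = 0.4 mL total → factor 0.4/0.1 = 4
Step 5: 0.1 mL + 0.9 mL = 1 mL total → factor 1/0.1 = 10
Dilution factor to tube #2 = 312.5; to tube #5 = 1.25 × 10^5
[tube #2]/[tube #5] = (factor to tube #5)/(factor to tube #2) = 1.25 × 10^5/312.5 = 400

400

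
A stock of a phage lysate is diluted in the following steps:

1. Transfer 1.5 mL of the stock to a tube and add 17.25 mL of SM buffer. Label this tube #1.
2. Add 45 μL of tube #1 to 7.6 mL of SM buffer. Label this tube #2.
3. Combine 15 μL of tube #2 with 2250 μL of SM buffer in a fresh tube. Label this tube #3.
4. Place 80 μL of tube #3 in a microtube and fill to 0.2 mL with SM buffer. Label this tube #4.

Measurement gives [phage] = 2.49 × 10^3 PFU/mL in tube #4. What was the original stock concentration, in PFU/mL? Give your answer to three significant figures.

Step 1: 1.5 mL + 17.25 mL = 18.75 mL total → factor 18.75/1.5 = 12.5
Step 2: 45 μL + 7.6 mL = 7645 μL total → factor 7645/45 = 169.89
Step 3: 15 μL + 2250 μL = 2265 μL total → factor 2265/15 = 151
Step 4: 80 μL brought to 0.2 mL → factor 200/80 = 2.5
Overall dilution factor = 12.5 × 169.89 × 151 × 2.5 = 8.0166 × 10^5
Stock = 2.49 × 10^3 PFU/mL × 8.0166 × 10^5 = 2.00 × 10^9 PFU/mL

2.00 × 10^9 PFU/mL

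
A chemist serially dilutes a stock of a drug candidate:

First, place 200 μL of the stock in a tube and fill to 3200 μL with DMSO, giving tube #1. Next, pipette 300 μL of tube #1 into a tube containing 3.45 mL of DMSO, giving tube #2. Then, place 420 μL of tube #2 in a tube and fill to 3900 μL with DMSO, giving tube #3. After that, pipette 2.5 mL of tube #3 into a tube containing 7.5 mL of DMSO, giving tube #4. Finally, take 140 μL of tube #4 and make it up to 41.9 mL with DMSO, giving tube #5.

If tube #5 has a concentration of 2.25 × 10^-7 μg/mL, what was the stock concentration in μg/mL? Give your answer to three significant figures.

0.500 μg/mL

Step 1: 200 μL brought to 3200 μL → factor 3200/200 = 16
Step 2: 300 μL + 3.45 mL = 3750 μL total → factor 3750/300 = 12.5
Step 3: 420 μL brought to 3900 μL → factor 3900/420 = 9.2857
Step 4: 2.5 mL + 7.5 mL = 10 mL total → factor 10/2.5 = 4
Step 5: 140 μL brought to 41.9 mL → factor 41900/140 = 299.29
Overall dilution factor = 16 × 12.5 × 9.2857 × 4 × 299.29 = 2.2233 × 10^6
Stock = 2.25 × 10^-7 μg/mL × 2.2233 × 10^6 = 0.500 μg/mL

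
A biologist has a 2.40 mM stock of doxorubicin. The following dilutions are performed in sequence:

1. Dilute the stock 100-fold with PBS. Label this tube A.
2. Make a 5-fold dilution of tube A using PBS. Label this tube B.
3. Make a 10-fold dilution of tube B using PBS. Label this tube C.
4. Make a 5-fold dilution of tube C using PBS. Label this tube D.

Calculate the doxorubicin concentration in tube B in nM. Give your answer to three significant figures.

Step 1: 100-fold → factor 100
Step 2: 5-fold → factor 5
Dilution factor through tube B = 100 × 5 = 500
[tube B] = 2.40 mM / 500 = 0.004800 mM = 4.80 × 10^3 nM

4.80 × 10^3 nM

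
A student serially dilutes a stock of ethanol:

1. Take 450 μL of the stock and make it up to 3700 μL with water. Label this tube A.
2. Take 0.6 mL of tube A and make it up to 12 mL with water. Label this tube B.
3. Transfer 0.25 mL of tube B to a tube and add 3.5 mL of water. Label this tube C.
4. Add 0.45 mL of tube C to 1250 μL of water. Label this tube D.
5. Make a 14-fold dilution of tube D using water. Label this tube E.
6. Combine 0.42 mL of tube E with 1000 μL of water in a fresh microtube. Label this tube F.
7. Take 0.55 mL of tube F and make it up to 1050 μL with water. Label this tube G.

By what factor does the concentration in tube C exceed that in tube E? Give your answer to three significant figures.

52.9

Step 1: 450 μL brought to 3700 μL → factor 3700/450 = 8.2222
Step 2: 0.6 mL brought to 12 mL → factor 12/0.6 = 20
Step 3: 0.25 mL + 3.5 mL = 3.75 mL total → factor 3.75/0.25 = 15
Step 4: 0.45 mL + 1250 μL = 1.7 mL total → factor 1.7/0.45 = 3.7778
Step 5: 14-fold → factor 14
Dilution factor to tube C = 2466.7; to tube E = 1.3046 × 10^5
[tube C]/[tube E] = (factor to tube E)/(factor to tube C) = 1.3046 × 10^5/2466.7 = 52.9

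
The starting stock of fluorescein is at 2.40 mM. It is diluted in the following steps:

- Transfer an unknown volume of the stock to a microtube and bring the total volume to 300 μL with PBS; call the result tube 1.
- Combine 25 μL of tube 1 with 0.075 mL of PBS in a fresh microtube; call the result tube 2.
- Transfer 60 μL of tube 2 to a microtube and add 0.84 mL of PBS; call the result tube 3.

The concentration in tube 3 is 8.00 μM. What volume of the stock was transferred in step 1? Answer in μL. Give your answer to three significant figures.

Step 1: v brought to 300 μL → factor = 300 μL/v
Step 2: 25 μL + 0.075 mL = 100 μL total → factor 100/25 = 4
Step 3: 60 μL + 0.84 mL = 900 μL total → factor 900/60 = 15
Product of known-step factors = 60
Overall factor = 2.40 mM / (8.00 μM) = 300
Step-1 factor = 300 / 60 = 5
v = 300 μL / 5 = 60.0 μL

60.0 μL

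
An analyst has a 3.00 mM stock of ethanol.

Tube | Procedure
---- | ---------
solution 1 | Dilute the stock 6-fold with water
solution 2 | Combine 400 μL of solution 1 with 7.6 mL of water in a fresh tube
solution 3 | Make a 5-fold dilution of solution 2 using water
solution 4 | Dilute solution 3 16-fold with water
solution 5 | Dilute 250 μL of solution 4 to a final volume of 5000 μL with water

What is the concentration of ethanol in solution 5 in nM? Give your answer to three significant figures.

Step 1: 6-fold → factor 6
Step 2: 400 μL + 7.6 mL = 8000 μL total → factor 8000/400 = 20
Step 3: 5-fold → factor 5
Step 4: 16-fold → factor 16
Step 5: 250 μL brought to 5000 μL → factor 5000/250 = 20
Overall dilution factor = 6 × 20 × 5 × 16 × 20 = 1.92 × 10^5
Final = 3.00 mM / 1.92 × 10^5 = 1.563 × 10^-5 mM = 15.6 nM

15.6 nM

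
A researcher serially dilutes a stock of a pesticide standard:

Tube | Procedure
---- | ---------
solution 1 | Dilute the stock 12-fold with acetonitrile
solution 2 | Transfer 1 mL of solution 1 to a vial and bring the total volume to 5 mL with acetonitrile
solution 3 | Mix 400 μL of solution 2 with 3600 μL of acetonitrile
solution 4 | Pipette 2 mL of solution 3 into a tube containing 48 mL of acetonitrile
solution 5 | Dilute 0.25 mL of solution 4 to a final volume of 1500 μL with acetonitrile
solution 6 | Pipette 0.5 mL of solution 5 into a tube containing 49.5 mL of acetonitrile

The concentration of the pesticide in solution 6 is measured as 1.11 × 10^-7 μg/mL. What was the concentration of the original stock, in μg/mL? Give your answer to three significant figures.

0.999 μg/mL

Step 1: 12-fold → factor 12
Step 2: 1 mL brought to 5 mL → factor 5/1 = 5
Step 3: 400 μL + 3600 μL = 4000 μL total → factor 4000/400 = 10
Step 4: 2 mL + 48 mL = 50 mL total → factor 50/2 = 25
Step 5: 0.25 mL brought to 1500 μL → factor 1.5/0.25 = 6
Step 6: 0.5 mL + 49.5 mL = 50 mL total → factor 50/0.5 = 100
Overall dilution factor = 12 × 5 × 10 × 25 × 6 × 100 = 9 × 10^6
Stock = 1.11 × 10^-7 μg/mL × 9 × 10^6 = 0.999 μg/mL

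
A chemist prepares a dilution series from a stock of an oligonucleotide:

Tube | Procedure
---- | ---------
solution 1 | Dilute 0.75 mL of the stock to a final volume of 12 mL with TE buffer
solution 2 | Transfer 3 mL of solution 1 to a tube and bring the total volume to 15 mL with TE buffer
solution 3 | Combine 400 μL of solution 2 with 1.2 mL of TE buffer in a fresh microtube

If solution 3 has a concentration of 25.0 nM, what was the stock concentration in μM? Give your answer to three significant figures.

8.00 μM

Step 1: 0.75 mL brought to 12 mL → factor 12/0.75 = 16
Step 2: 3 mL brought to 15 mL → factor 15/3 = 5
Step 3: 400 μL + 1.2 mL = 1600 μL total → factor 1600/400 = 4
Overall dilution factor = 16 × 5 × 4 = 320
Stock = 25.0 nM × 320 = 8000 nM = 8.00 μM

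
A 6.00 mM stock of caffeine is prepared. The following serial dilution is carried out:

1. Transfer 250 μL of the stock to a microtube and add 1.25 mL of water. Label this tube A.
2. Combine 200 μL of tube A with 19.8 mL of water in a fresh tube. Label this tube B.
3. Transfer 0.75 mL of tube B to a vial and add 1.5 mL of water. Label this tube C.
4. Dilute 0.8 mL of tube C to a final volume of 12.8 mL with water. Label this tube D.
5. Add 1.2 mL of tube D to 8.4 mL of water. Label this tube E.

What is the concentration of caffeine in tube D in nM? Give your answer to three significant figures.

208 nM

Step 1: 250 μL + 1.25 mL = 1500 μL total → factor 1500/250 = 6
Step 2: 200 μL + 19.8 mL = 20000 μL total → factor 20000/200 = 100
Step 3: 0.75 mL + 1.5 mL = 2.25 mL total → factor 2.25/0.75 = 3
Step 4: 0.8 mL brought to 12.8 mL → factor 12.8/0.8 = 16
Dilution factor through tube D = 6 × 100 × 3 × 16 = 28800
[tube D] = 6.00 mM / 28800 = 0.0002083 mM = 208 nM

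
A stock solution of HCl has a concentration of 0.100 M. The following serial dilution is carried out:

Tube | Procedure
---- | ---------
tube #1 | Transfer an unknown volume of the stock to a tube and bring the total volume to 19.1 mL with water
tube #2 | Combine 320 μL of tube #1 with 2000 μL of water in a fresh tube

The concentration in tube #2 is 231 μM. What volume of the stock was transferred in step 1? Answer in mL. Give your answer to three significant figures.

0.320 mL

Step 1: v brought to 19.1 mL → factor = 19.1 mL/v
Step 2: 320 μL + 2000 μL = 2320 μL total → factor 2320/320 = 7.25
Product of known-step factors = 7.25
Overall factor = 0.100 M / (231 μM) = 432.9
Step-1 factor = 432.9 / 7.25 = 59.71
v = 19.1 mL / 59.71 = 0.320 mL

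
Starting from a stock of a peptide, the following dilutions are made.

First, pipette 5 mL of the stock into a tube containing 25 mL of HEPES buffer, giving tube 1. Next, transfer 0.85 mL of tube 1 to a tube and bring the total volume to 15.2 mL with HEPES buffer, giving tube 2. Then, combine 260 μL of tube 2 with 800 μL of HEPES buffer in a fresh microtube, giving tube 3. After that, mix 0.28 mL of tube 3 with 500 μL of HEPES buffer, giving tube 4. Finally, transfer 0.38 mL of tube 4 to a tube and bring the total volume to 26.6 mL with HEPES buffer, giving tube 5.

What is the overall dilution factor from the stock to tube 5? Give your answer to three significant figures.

Step 1: 5 mL + 25 mL = 30 mL total → factor 30/5 = 6
Step 2: 0.85 mL brought to 15.2 mL → factor 15.2/0.85 = 17.882
Step 3: 260 μL + 800 μL = 1060 μL total → factor 1060/260 = 4.0769
Step 4: 0.28 mL + 500 μL = 0.78 mL total → factor 0.78/0.28 = 2.7857
Step 5: 0.38 mL brought to 26.6 mL → factor 26.6/0.38 = 70
Overall dilution factor = 6 × 17.882 × 4.0769 × 2.7857 × 70 = 85299

8.53 × 10^4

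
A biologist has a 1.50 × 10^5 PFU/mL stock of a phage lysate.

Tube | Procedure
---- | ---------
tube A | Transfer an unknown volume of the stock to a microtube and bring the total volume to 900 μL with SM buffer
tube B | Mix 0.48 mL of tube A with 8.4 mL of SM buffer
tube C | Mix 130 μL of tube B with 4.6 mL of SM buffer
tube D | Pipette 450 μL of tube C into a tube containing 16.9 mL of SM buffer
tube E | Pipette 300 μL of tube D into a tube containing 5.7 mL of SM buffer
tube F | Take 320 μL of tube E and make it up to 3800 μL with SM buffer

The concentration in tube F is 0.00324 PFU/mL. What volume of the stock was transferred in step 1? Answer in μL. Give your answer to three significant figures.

120 μL

Step 1: v brought to 900 μL → factor = 900 μL/v
Step 2: 0.48 mL + 8.4 mL = 8.88 mL total → factor 8.88/0.48 = 18.5
Step 3: 130 μL + 4.6 mL = 4730 μL total → factor 4730/130 = 36.385
Step 4: 450 μL + 16.9 mL = 17350 μL total → factor 17350/450 = 38.556
Step 5: 300 μL + 5.7 mL = 6000 μL total → factor 6000/300 = 20
Step 6: 320 μL brought to 3800 μL → factor 3800/320 = 11.875
Product of known-step factors = 6.1637 × 10^6
Overall factor = 1.50 × 10^5 PFU/mL / (0.00324 PFU/mL) = 4.6296 × 10^7
Step-1 factor = 4.6296 × 10^7 / 6.1637 × 10^6 = 7.5111
v = 900 μL / 7.5111 = 120 μL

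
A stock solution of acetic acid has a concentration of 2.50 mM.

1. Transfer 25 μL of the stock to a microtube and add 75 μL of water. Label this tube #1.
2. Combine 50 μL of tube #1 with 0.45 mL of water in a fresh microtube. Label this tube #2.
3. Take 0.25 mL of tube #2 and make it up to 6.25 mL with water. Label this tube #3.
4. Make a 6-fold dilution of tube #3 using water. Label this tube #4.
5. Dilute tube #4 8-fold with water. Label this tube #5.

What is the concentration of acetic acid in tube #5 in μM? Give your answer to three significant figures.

0.0521 μM

Step 1: 25 μL + 75 μL = 100 μL total → factor 100/25 = 4
Step 2: 50 μL + 0.45 mL = 500 μL total → factor 500/50 = 10
Step 3: 0.25 mL brought to 6.25 mL → factor 6.25/0.25 = 25
Step 4: 6-fold → factor 6
Step 5: 8-fold → factor 8
Overall dilution factor = 4 × 10 × 25 × 6 × 8 = 48000
Final = 2.50 mM / 48000 = 5.208 × 10^-5 mM = 0.0521 μM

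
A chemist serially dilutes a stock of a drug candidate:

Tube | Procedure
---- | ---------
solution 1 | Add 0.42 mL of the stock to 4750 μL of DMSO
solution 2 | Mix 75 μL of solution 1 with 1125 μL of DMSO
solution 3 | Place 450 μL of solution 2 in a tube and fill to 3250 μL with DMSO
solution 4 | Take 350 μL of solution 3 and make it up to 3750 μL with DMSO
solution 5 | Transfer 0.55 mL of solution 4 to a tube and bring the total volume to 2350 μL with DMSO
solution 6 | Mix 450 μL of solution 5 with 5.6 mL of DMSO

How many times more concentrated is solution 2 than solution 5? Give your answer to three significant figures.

Step 1: 0.42 mL + 4750 μL = 5.17 mL total → factor 5.17/0.42 = 12.31
Step 2: 75 μL + 1125 μL = 1200 μL total → factor 1200/75 = 16
Step 3: 450 μL brought to 3250 μL → factor 3250/450 = 7.2222
Step 4: 350 μL brought to 3750 μL → factor 3750/350 = 10.714
Step 5: 0.55 mL brought to 2350 μL → factor 2.35/0.55 = 4.2727
Dilution factor to solution 2 = 196.95; to solution 5 = 65118
[solution 2]/[solution 5] = (factor to solution 5)/(factor to solution 2) = 65118/196.95 = 331

331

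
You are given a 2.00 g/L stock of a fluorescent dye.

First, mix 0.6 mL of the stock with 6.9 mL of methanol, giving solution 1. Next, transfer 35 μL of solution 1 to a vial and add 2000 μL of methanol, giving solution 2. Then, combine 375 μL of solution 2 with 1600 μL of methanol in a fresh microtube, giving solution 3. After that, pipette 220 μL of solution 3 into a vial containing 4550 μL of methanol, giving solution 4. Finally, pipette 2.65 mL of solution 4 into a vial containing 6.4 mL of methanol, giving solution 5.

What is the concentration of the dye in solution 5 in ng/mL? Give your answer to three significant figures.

Step 1: 0.6 mL + 6.9 mL = 7.5 mL total → factor 7.5/0.6 = 12.5
Step 2: 35 μL + 2000 μL = 2035 μL total → factor 2035/35 = 58.143
Step 3: 375 μL + 1600 μL = 1975 μL total → factor 1975/375 = 5.2667
Step 4: 220 μL + 4550 μL = 4770 μL total → factor 4770/220 = 21.682
Step 5: 2.65 mL + 6.4 mL = 9.05 mL total → factor 9.05/2.65 = 3.4151
Overall dilution factor = 12.5 × 58.143 × 5.2667 × 21.682 × 3.4151 = 2.8343 × 10^5
Final = 2.00 g/L / 2.8343 × 10^5 = 7.057 × 10^-6 g/L = 7.06 ng/mL

7.06 ng/mL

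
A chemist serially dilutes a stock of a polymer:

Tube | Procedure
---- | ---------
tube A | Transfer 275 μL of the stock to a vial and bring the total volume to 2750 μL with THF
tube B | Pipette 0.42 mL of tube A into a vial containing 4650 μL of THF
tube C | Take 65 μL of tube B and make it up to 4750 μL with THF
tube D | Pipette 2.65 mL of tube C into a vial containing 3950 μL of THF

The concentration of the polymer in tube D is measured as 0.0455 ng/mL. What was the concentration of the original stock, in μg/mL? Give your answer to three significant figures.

Step 1: 275 μL brought to 2750 μL → factor 2750/275 = 10
Step 2: 0.42 mL + 4650 μL = 5.07 mL total → factor 5.07/0.42 = 12.071
Step 3: 65 μL brought to 4750 μL → factor 4750/65 = 73.077
Step 4: 2.65 mL + 3950 μL = 6.6 mL total → factor 6.6/2.65 = 2.4906
Overall dilution factor = 10 × 12.071 × 73.077 × 2.4906 = 21970
Stock = 0.0455 ng/mL × 21970 = 999.7 ng/mL = 1.00 μg/mL

1.00 μg/mL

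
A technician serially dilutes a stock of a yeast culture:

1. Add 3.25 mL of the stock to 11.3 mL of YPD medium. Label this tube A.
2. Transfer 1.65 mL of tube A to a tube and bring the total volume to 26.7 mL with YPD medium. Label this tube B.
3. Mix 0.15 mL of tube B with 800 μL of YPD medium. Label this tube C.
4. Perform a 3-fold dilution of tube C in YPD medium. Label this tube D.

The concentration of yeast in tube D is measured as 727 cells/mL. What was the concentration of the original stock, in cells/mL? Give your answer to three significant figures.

Step 1: 3.25 mL + 11.3 mL = 14.55 mL total → factor 14.55/3.25 = 4.4769
Step 2: 1.65 mL brought to 26.7 mL → factor 26.7/1.65 = 16.182
Step 3: 0.15 mL + 800 μL = 0.95 mL total → factor 0.95/0.15 = 6.3333
Step 4: 3-fold → factor 3
Overall dilution factor = 4.4769 × 16.182 × 6.3333 × 3 = 1376.5
Stock = 727 cells/mL × 1376.5 = 1.00 × 10^6 cells/mL

1.00 × 10^6 cells/mL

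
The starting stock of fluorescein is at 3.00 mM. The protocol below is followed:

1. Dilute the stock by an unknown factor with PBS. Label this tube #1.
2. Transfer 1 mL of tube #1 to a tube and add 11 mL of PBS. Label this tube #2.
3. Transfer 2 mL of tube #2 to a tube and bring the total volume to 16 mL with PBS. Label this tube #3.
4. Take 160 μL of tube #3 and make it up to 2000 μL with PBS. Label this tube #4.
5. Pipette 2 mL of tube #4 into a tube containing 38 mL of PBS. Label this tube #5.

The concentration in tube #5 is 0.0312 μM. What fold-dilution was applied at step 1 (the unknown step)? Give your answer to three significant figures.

4.01-fold

Step 1: unknown factor x
Step 2: 1 mL + 11 mL = 12 mL total → factor 12/1 = 12
Step 3: 2 mL brought to 16 mL → factor 16/2 = 8
Step 4: 160 μL brought to 2000 μL → factor 2000/160 = 12.5
Step 5: 2 mL + 38 mL = 40 mL total → factor 40/2 = 20
Product of known-step factors = 24000
Overall factor = 3.00 mM / (0.0312 μM) = 96154
x = 96154 / 24000 = 4.01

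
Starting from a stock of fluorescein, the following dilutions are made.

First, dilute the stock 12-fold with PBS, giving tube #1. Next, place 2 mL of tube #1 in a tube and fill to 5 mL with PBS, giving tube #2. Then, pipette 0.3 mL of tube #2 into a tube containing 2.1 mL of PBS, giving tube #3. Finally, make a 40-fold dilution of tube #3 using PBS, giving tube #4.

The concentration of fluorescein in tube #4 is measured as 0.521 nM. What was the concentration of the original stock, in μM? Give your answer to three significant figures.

5.00 μM

Step 1: 12-fold → factor 12
Step 2: 2 mL brought to 5 mL → factor 5/2 = 2.5
Step 3: 0.3 mL + 2.1 mL = 2.4 mL total → factor 2.4/0.3 = 8
Step 4: 40-fold → factor 40
Overall dilution factor = 12 × 2.5 × 8 × 40 = 9600
Stock = 0.521 nM × 9600 = 5002 nM = 5.00 μM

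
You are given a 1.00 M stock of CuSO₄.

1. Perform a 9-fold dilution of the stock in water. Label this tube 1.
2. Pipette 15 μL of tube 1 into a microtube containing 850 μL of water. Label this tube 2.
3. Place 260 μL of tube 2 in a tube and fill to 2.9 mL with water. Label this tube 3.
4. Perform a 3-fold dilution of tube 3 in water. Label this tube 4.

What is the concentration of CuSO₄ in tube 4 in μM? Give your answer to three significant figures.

57.6 μM

Step 1: 9-fold → factor 9
Step 2: 15 μL + 850 μL = 865 μL total → factor 865/15 = 57.667
Step 3: 260 μL brought to 2.9 mL → factor 2900/260 = 11.154
Step 4: 3-fold → factor 3
Overall dilution factor = 9 × 57.667 × 11.154 × 3 = 17367
Final = 1.00 M / 17367 = 5.758 × 10^-5 M = 57.6 μM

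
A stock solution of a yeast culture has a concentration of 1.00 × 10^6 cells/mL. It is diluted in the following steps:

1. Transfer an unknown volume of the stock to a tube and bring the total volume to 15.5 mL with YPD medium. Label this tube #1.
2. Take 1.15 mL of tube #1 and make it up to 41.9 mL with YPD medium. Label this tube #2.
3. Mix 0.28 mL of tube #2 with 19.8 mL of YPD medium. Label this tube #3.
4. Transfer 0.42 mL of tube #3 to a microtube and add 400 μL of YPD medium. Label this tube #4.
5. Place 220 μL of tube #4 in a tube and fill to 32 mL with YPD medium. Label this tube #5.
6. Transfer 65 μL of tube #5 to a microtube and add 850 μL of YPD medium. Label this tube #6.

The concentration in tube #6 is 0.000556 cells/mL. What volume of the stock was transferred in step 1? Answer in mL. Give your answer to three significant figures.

0.0900 mL

Step 1: v brought to 15.5 mL → factor = 15.5 mL/v
Step 2: 1.15 mL brought to 41.9 mL → factor 41.9/1.15 = 36.435
Step 3: 0.28 mL + 19.8 mL = 20.08 mL total → factor 20.08/0.28 = 71.714
Step 4: 0.42 mL + 400 μL = 0.82 mL total → factor 0.82/0.42 = 1.9524
Step 5: 220 μL brought to 32 mL → factor 32000/220 = 145.45
Step 6: 65 μL + 850 μL = 915 μL total → factor 915/65 = 14.077
Product of known-step factors = 1.0445 × 10^7
Overall factor = 1.00 × 10^6 cells/mL / (0.000556 cells/mL) = 1.7986 × 10^9
Step-1 factor = 1.7986 × 10^9 / 1.0445 × 10^7 = 172.19
v = 15.5 mL / 172.19 = 0.0900 mL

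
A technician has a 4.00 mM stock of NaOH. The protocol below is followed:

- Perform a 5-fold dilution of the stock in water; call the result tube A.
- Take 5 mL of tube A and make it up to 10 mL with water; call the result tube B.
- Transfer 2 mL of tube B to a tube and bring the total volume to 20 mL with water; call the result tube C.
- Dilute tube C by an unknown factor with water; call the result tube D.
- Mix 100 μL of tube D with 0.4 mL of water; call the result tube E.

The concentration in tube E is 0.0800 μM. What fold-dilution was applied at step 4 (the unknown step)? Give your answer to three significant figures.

Step 1: 5-fold → factor 5
Step 2: 5 mL brought to 10 mL → factor 10/5 = 2
Step 3: 2 mL brought to 20 mL → factor 20/2 = 10
Step 4: unknown factor x
Step 5: 100 μL + 0.4 mL = 500 μL total → factor 500/100 = 5
Product of known-step factors = 500
Overall factor = 4.00 mM / (0.0800 μM) = 50000
x = 50000 / 500 = 100

100-fold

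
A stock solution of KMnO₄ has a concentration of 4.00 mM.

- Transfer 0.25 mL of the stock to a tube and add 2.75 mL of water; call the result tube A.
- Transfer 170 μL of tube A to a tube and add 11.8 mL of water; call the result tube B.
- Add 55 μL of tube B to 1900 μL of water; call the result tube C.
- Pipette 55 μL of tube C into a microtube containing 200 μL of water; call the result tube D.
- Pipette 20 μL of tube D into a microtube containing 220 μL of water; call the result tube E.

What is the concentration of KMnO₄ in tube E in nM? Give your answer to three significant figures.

2.39 nM

Step 1: 0.25 mL + 2.75 mL = 3 mL total → factor 3/0.25 = 12
Step 2: 170 μL + 11.8 mL = 11970 μL total → factor 11970/170 = 70.412
Step 3: 55 μL + 1900 μL = 1955 μL total → factor 1955/55 = 35.545
Step 4: 55 μL + 200 μL = 255 μL total → factor 255/55 = 4.6364
Step 5: 20 μL + 220 μL = 240 μL total → factor 240/20 = 12
Overall dilution factor = 12 × 70.412 × 35.545 × 4.6364 × 12 = 1.671 × 10^6
Final = 4.00 mM / 1.671 × 10^6 = 2.394 × 10^-6 mM = 2.39 nM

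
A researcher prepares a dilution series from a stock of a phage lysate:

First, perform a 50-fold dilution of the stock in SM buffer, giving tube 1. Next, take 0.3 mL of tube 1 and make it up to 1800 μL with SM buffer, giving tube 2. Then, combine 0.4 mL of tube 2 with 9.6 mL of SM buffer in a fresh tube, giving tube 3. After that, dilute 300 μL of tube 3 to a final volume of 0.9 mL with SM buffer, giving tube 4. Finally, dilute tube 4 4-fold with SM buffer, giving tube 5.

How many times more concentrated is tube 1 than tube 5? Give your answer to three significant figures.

1.80 × 10^3

Step 1: 50-fold → factor 50
Step 2: 0.3 mL brought to 1800 μL → factor 1.8/0.3 = 6
Step 3: 0.4 mL + 9.6 mL = 10 mL total → factor 10/0.4 = 25
Step 4: 300 μL brought to 0.9 mL → factor 900/300 = 3
Step 5: 4-fold → factor 4
Dilution factor to tube 1 = 50; to tube 5 = 90000
[tube 1]/[tube 5] = (factor to tube 5)/(factor to tube 1) = 90000/50 = 1.80 × 10^3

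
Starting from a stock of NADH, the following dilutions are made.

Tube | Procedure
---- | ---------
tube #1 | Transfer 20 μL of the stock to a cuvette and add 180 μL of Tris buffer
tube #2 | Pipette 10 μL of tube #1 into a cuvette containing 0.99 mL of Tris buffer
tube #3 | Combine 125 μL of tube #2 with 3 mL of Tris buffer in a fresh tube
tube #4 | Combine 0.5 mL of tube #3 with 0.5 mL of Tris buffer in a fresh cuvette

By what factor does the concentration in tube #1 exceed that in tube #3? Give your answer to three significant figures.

Step 1: 20 μL + 180 μL = 200 μL total → factor 200/20 = 10
Step 2: 10 μL + 0.99 mL = 1000 μL total → factor 1000/10 = 100
Step 3: 125 μL + 3 mL = 3125 μL total → factor 3125/125 = 25
Dilution factor to tube #1 = 10; to tube #3 = 25000
[tube #1]/[tube #3] = (factor to tube #3)/(factor to tube #1) = 25000/10 = 2.50 × 10^3

2.50 × 10^3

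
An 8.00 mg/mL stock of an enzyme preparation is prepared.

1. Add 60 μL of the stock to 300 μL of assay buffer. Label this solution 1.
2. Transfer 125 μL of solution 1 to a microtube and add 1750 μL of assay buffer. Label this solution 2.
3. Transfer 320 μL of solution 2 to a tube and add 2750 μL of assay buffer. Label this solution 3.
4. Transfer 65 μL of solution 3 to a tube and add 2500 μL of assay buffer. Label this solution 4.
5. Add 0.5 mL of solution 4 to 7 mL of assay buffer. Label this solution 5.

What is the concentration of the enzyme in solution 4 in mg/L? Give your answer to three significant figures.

Step 1: 60 μL + 300 μL = 360 μL total → factor 360/60 = 6
Step 2: 125 μL + 1750 μL = 1875 μL total → factor 1875/125 = 15
Step 3: 320 μL + 2750 μL = 3070 μL total → factor 3070/320 = 9.5938
Step 4: 65 μL + 2500 μL = 2565 μL total → factor 2565/65 = 39.462
Dilution factor through solution 4 = 6 × 15 × 9.5938 × 39.462 = 34073
[solution 4] = 8.00 mg/mL / 34073 = 0.0002348 mg/mL = 0.235 mg/L

0.235 mg/L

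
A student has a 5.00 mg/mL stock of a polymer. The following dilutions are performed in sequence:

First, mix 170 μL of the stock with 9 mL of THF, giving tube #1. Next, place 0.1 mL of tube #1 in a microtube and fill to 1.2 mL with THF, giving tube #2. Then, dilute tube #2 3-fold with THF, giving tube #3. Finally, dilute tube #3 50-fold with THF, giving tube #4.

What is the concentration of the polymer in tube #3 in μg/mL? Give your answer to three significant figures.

2.57 μg/mL

Step 1: 170 μL + 9 mL = 9170 μL total → factor 9170/170 = 53.941
Step 2: 0.1 mL brought to 1.2 mL → factor 1.2/0.1 = 12
Step 3: 3-fold → factor 3
Dilution factor through tube #3 = 53.941 × 12 × 3 = 1941.9
[tube #3] = 5.00 mg/mL / 1941.9 = 0.002575 mg/mL = 2.57 μg/mL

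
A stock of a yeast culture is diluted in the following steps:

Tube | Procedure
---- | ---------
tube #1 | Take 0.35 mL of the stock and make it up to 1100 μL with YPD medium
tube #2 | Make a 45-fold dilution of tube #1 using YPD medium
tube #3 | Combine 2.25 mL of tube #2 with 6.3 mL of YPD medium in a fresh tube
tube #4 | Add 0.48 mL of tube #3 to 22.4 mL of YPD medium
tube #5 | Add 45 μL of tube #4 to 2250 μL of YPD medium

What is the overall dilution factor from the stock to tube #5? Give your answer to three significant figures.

Step 1: 0.35 mL brought to 1100 μL → factor 1.1/0.35 = 3.1429
Step 2: 45-fold → factor 45
Step 3: 2.25 mL + 6.3 mL = 8.55 mL total → factor 8.55/2.25 = 3.8
Step 4: 0.48 mL + 22.4 mL = 22.88 mL total → factor 22.88/0.48 = 47.667
Step 5: 45 μL + 2250 μL = 2295 μL total → factor 2295/45 = 51
Overall dilution factor = 3.1429 × 45 × 3.8 × 47.667 × 51 = 1.3065 × 10^6

1.31 × 10^6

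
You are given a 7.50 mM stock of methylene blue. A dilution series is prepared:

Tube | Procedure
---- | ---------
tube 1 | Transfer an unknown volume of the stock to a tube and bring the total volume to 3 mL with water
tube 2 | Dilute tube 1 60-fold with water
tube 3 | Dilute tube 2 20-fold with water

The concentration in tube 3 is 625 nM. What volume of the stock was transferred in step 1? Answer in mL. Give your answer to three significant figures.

0.300 mL

Step 1: v brought to 3 mL → factor = 3 mL/v
Step 2: 60-fold → factor 60
Step 3: 20-fold → factor 20
Product of known-step factors = 1200
Overall factor = 7.50 mM / (625 nM) = 12000
Step-1 factor = 12000 / 1200 = 10
v = 3 mL / 10 = 0.300 mL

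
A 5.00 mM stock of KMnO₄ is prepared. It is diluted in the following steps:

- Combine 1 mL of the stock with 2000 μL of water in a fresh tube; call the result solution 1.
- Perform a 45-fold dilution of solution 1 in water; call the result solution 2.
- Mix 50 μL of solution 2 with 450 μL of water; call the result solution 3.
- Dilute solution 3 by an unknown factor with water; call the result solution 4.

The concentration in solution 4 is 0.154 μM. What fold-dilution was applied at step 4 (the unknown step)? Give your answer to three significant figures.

Step 1: 1 mL + 2000 μL = 3 mL total → factor 3/1 = 3
Step 2: 45-fold → factor 45
Step 3: 50 μL + 450 μL = 500 μL total → factor 500/50 = 10
Step 4: unknown factor x
Product of known-step factors = 1350
Overall factor = 5.00 mM / (0.154 μM) = 32468
x = 32468 / 1350 = 24.1

24.1-fold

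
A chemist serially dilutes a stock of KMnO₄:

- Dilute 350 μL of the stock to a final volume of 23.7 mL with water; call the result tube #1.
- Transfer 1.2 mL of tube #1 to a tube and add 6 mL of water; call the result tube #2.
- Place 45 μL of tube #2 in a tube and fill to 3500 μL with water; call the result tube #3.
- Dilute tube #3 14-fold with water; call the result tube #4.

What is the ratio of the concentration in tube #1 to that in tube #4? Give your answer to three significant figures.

6.53 × 10^3

Step 1: 350 μL brought to 23.7 mL → factor 23700/350 = 67.714
Step 2: 1.2 mL + 6 mL = 7.2 mL total → factor 7.2/1.2 = 6
Step 3: 45 μL brought to 3500 μL → factor 3500/45 = 77.778
Step 4: 14-fold → factor 14
Dilution factor to tube #1 = 67.714; to tube #4 = 4.424 × 10^5
[tube #1]/[tube #4] = (factor to tube #4)/(factor to tube #1) = 4.424 × 10^5/67.714 = 6.53 × 10^3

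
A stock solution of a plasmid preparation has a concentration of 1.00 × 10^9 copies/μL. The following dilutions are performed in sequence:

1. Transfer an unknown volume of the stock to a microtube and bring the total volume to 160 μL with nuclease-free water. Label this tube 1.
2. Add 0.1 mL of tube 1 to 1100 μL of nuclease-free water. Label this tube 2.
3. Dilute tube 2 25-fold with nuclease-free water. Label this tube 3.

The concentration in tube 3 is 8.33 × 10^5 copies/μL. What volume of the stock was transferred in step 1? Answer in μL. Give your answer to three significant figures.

40.0 μL

Step 1: v brought to 160 μL → factor = 160 μL/v
Step 2: 0.1 mL + 1100 μL = 1.2 mL total → factor 1.2/0.1 = 12
Step 3: 25-fold → factor 25
Product of known-step factors = 300
Overall factor = 1.00 × 10^9 copies/μL / (8.33 × 10^5 copies/μL) = 1200.5
Step-1 factor = 1200.5 / 300 = 4.0016
v = 160 μL / 4.0016 = 40.0 μL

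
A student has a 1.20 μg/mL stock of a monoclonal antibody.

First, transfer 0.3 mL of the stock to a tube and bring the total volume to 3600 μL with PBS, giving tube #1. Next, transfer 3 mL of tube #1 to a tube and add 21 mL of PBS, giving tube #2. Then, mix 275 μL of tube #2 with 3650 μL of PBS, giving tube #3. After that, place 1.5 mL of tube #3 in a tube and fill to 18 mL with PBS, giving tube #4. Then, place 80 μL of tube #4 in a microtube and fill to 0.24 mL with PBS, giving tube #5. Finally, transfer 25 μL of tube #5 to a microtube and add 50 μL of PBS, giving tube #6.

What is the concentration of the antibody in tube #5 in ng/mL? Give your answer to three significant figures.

Step 1: 0.3 mL brought to 3600 μL → factor 3.6/0.3 = 12
Step 2: 3 mL + 21 mL = 24 mL total → factor 24/3 = 8
Step 3: 275 μL + 3650 μL = 3925 μL total → factor 3925/275 = 14.273
Step 4: 1.5 mL brought to 18 mL → factor 18/1.5 = 12
Step 5: 80 μL brought to 0.24 mL → factor 240/80 = 3
Dilution factor through tube #5 = 12 × 8 × 14.273 × 12 × 3 = 49327
[tube #5] = 1.20 μg/mL / 49327 = 2.433 × 10^-5 μg/mL = 0.0243 ng/mL

0.0243 ng/mL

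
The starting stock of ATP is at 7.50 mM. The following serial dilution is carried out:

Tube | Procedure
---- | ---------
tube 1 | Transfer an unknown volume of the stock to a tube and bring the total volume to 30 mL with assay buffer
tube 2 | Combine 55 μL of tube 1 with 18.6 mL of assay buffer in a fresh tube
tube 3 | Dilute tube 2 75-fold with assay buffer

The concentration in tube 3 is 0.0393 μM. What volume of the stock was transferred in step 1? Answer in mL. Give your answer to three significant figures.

4.00 mL

Step 1: v brought to 30 mL → factor = 30 mL/v
Step 2: 55 μL + 18.6 mL = 18655 μL total → factor 18655/55 = 339.18
Step 3: 75-fold → factor 75
Product of known-step factors = 25439
Overall factor = 7.50 mM / (0.0393 μM) = 1.9084 × 10^5
Step-1 factor = 1.9084 × 10^5 / 25439 = 7.502
v = 30 mL / 7.502 = 4.00 mL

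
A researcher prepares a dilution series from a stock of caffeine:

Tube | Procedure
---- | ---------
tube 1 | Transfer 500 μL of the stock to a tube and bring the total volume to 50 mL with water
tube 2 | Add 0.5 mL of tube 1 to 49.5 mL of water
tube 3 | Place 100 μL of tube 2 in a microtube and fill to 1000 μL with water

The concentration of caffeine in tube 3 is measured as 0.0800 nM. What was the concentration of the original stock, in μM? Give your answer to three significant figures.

Step 1: 500 μL brought to 50 mL → factor 50000/500 = 100
Step 2: 0.5 mL + 49.5 mL = 50 mL total → factor 50/0.5 = 100
Step 3: 100 μL brought to 1000 μL → factor 1000/100 = 10
Overall dilution factor = 100 × 100 × 10 = 1 × 10^5
Stock = 0.0800 nM × 1 × 10^5 = 8000 nM = 8.00 μM

8.00 μM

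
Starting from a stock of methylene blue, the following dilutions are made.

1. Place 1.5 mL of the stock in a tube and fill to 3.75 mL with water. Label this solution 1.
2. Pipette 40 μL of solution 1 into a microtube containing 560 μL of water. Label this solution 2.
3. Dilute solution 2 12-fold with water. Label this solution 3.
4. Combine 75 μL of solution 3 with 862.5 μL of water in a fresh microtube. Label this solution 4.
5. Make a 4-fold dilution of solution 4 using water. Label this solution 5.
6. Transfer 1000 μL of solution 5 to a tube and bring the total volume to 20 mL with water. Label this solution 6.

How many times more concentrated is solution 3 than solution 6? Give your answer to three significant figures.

1.00 × 10^3

Step 1: 1.5 mL brought to 3.75 mL → factor 3.75/1.5 = 2.5
Step 2: 40 μL + 560 μL = 600 μL total → factor 600/40 = 15
Step 3: 12-fold → factor 12
Step 4: 75 μL + 862.5 μL = 937.5 μL total → factor 937.5/75 = 12.5
Step 5: 4-fold → factor 4
Step 6: 1000 μL brought to 20 mL → factor 20000/1000 = 20
Dilution factor to solution 3 = 450; to solution 6 = 4.5 × 10^5
[solution 3]/[solution 6] = (factor to solution 6)/(factor to solution 3) = 4.5 × 10^5/450 = 1.00 × 10^3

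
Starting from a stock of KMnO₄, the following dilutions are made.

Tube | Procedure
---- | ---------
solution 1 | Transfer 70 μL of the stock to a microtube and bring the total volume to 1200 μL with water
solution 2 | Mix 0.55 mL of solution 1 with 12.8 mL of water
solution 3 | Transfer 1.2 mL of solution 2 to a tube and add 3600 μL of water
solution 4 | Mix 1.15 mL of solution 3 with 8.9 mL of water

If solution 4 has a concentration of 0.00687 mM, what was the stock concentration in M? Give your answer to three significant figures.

Step 1: 70 μL brought to 1200 μL → factor 1200/70 = 17.143
Step 2: 0.55 mL + 12.8 mL = 13.35 mL total → factor 13.35/0.55 = 24.273
Step 3: 1.2 mL + 3600 μL = 4.8 mL total → factor 4.8/1.2 = 4
Step 4: 1.15 mL + 8.9 mL = 10.05 mL total → factor 10.05/1.15 = 8.7391
Overall dilution factor = 17.143 × 24.273 × 4 × 8.7391 = 14546
Stock = 0.00687 mM × 14546 = 99.93 mM = 0.0999 M

0.0999 M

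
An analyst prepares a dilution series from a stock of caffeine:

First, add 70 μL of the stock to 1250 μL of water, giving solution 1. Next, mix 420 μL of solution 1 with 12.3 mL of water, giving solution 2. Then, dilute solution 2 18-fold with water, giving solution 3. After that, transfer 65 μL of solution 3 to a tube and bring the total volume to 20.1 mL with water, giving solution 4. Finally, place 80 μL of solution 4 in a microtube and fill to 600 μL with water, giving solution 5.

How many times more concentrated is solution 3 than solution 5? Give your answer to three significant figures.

2.32 × 10^3

Step 1: 70 μL + 1250 μL = 1320 μL total → factor 1320/70 = 18.857
Step 2: 420 μL + 12.3 mL = 12720 μL total → factor 12720/420 = 30.286
Step 3: 18-fold → factor 18
Step 4: 65 μL brought to 20.1 mL → factor 20100/65 = 309.23
Step 5: 80 μL brought to 600 μL → factor 600/80 = 7.5
Dilution factor to solution 3 = 10280; to solution 5 = 2.3841 × 10^7
[solution 3]/[solution 5] = (factor to solution 5)/(factor to solution 3) = 2.3841 × 10^7/10280 = 2.32 × 10^3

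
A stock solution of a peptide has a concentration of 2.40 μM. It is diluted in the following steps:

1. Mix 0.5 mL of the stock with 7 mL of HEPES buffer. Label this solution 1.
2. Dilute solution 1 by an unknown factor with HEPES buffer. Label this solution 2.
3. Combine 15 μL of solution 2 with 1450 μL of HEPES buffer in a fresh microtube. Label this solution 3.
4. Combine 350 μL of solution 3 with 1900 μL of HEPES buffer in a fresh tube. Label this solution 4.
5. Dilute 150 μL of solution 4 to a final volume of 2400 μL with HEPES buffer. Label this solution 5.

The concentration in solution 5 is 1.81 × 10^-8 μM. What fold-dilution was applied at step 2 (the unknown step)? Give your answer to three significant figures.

880-fold

Step 1: 0.5 mL + 7 mL = 7.5 mL total → factor 7.5/0.5 = 15
Step 2: unknown factor x
Step 3: 15 μL + 1450 μL = 1465 μL total → factor 1465/15 = 97.667
Step 4: 350 μL + 1900 μL = 2250 μL total → factor 2250/350 = 6.4286
Step 5: 150 μL brought to 2400 μL → factor 2400/150 = 16
Product of known-step factors = 1.5069 × 10^5
Overall factor = 2.40 μM / (1.81 × 10^-8 μM) = 1.326 × 10^8
x = 1.326 × 10^8 / 1.5069 × 10^5 = 880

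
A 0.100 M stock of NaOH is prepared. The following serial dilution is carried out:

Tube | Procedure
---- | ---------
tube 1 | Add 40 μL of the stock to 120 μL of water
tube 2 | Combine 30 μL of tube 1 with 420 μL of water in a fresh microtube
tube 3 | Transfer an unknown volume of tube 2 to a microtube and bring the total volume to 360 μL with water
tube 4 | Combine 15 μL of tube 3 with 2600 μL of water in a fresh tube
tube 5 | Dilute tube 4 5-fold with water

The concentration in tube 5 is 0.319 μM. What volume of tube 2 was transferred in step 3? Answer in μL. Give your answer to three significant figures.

60.1 μL

Step 1: 40 μL + 120 μL = 160 μL total → factor 160/40 = 4
Step 2: 30 μL + 420 μL = 450 μL total → factor 450/30 = 15
Step 3: v brought to 360 μL → factor = 360 μL/v
Step 4: 15 μL + 2600 μL = 2615 μL total → factor 2615/15 = 174.33
Step 5: 5-fold → factor 5
Product of known-step factors = 52300
Overall factor = 0.100 M / (0.319 μM) = 3.1348 × 10^5
Step-3 factor = 3.1348 × 10^5 / 52300 = 5.9939
v = 360 μL / 5.9939 = 60.1 μL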